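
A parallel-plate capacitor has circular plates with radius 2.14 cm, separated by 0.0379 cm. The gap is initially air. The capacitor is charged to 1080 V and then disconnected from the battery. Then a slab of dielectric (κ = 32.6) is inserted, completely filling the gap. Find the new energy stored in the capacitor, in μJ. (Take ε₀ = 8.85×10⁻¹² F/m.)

A = π(2.14 cm)² = 1.44×10⁻³ m².
Initially C₁ = ε₀A/d = 8.85×10⁻¹² × 1.44×10⁻³ / 3.79×10⁻⁴ = 3.36×10⁻¹¹ F.
U₁ = 1.96×10⁻⁵ J.
Isolated ⇒ Q is held fixed. C₂ = 32.6 C₁ and U = Q²/(2C), so U₂/U₁ = C₁/C₂ = 0.0307.
U₂ = 0.0307 × 1.96×10⁻⁵ = 6.01×10⁻⁷ J.

0.601 μJ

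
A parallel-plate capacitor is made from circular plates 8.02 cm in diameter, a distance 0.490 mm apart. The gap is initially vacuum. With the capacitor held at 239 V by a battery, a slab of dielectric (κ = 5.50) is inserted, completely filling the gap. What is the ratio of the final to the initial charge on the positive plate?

Battery connected ⇒ V is held fixed.
C₂ = 5.50 C₁ and Q = CV, so Q₂/Q₁ = C₂/C₁ = 5.50.

5.50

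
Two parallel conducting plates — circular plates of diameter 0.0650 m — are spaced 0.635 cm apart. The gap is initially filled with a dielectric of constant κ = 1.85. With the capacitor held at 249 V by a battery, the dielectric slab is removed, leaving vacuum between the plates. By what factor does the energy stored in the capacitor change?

0.541

Battery connected ⇒ V is held fixed.
C₂ = 0.541 C₁ and U = ½CV², so U₂/U₁ = C₂/C₁ = 0.541.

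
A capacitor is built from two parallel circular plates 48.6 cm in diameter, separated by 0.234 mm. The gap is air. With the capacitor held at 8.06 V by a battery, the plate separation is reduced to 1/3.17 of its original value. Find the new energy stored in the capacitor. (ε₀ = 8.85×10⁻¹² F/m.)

U ≈ 0.722 μJ

A = π(48.6/2 cm)² = 0.186 m².
Initially C₁ = ε₀A/d = 8.85×10⁻¹² × 0.186 / 2.34×10⁻⁴ = 7.02×10⁻⁹ F.
U₁ = 2.28×10⁻⁷ J.
Battery connected ⇒ V is held fixed. C₂ = 3.17 C₁ and U = ½CV², so U₂/U₁ = C₂/C₁ = 3.17.
U₂ = 3.17 × 2.28×10⁻⁷ = 7.22×10⁻⁷ J.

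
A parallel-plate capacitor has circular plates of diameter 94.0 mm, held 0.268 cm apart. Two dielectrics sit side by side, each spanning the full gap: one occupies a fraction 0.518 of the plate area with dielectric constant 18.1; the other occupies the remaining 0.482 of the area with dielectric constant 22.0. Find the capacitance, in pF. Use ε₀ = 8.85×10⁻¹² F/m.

458 pF

A = π(94.0/2 mm)² = 6.94×10⁻³ m².
Side-by-side slabs ⇒ two capacitors in parallel, each spanning the full gap.
C₁ = κ₁ε₀A₁/d = 18.1 × 8.85×10⁻¹² × 3.59×10⁻³ / 2.68×10⁻³ = 2.15×10⁻¹⁰ F.
C₂ = κ₂ε₀A₂/d = 22.0 × 8.85×10⁻¹² × 3.34×10⁻³ / 2.68×10⁻³ = 2.43×10⁻¹⁰ F.
C = C₁ + C₂ = 4.58×10⁻¹⁰ F.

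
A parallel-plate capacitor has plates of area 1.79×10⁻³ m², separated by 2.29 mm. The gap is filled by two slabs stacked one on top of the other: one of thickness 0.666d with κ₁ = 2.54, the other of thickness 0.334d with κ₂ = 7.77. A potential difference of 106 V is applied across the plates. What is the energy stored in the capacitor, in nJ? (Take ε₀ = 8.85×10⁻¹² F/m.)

U ≈ 127 nJ

Stacked slabs ⇒ two capacitors in series, each with the full plate area.
C₁ = κ₁ε₀A/d₁ = 2.54 × 8.85×10⁻¹² × 1.79×10⁻³ / 1.53×10⁻³ = 2.64×10⁻¹¹ F.
C₂ = κ₂ε₀A/d₂ = 7.77 × 8.85×10⁻¹² × 1.79×10⁻³ / 7.65×10⁻⁴ = 1.61×10⁻¹⁰ F.
C = (1/C₁ + 1/C₂)⁻¹ = 2.27×10⁻¹¹ F.
U = ½CV² = ½ × 2.27×10⁻¹¹ × (106)² = 1.27×10⁻⁷ J.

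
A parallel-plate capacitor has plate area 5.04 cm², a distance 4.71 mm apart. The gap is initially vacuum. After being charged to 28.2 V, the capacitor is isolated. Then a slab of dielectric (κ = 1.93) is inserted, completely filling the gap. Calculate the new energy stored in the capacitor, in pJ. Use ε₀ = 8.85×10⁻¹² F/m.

195 pJ

A = 5.04 cm² = 5.04×10⁻⁴ m².
Initially C₁ = ε₀A/d = 8.85×10⁻¹² × 5.04×10⁻⁴ / 4.71×10⁻³ = 9.47×10⁻¹³ F.
U₁ = 3.77×10⁻¹⁰ J.
Isolated ⇒ Q is held fixed. C₂ = 1.93 C₁ and U = Q²/(2C), so U₂/U₁ = C₁/C₂ = 0.518.
U₂ = 0.518 × 3.77×10⁻¹⁰ = 1.95×10⁻¹⁰ J.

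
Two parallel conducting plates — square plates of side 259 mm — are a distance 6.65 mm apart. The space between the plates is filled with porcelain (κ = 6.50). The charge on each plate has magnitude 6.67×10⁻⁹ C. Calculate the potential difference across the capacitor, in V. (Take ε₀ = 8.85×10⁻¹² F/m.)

V ≈ 11.5 V

A = (259 mm)² = 6.71×10⁻² m².
C = κε₀A/d = 6.50 × 8.85×10⁻¹² × 6.71×10⁻² / 6.65×10⁻³ = 5.80×10⁻¹⁰ F.
V = Q/C = 6.67×10⁻⁹ / 5.80×10⁻¹⁰ = 11.5 V.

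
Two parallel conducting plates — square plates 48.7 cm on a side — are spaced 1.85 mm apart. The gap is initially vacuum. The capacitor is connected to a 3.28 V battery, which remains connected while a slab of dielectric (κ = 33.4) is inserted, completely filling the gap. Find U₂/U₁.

U₂/U₁ ≈ 33.4

Battery connected ⇒ V is held fixed.
C₂ = 33.4 C₁ and U = ½CV², so U₂/U₁ = C₂/C₁ = 33.4.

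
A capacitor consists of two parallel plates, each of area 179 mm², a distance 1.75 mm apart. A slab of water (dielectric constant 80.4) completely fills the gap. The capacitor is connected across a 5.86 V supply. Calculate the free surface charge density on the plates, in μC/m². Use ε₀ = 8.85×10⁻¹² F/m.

σ ≈ 2.38 μC/m²

A = 179 mm² = 1.79×10⁻⁴ m².
C = κε₀A/d = 80.4 × 8.85×10⁻¹² × 1.79×10⁻⁴ / 1.75×10⁻³ = 7.28×10⁻¹¹ F.
σ = Q/A = CV/A = 7.28×10⁻¹¹ × 5.86 / 1.79×10⁻⁴ = 2.38×10⁻⁶ C/m².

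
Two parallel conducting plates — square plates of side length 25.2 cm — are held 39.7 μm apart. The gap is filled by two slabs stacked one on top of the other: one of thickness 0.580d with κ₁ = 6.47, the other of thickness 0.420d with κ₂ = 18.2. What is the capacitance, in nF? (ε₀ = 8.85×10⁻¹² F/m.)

C ≈ 126 nF

A = (25.2 cm)² = 6.35×10⁻² m².
Stacked slabs ⇒ two capacitors in series, each with the full plate area.
C₁ = κ₁ε₀A/d₁ = 6.47 × 8.85×10⁻¹² × 6.35×10⁻² / 2.30×10⁻⁵ = 1.58×10⁻⁷ F.
C₂ = κ₂ε₀A/d₂ = 18.2 × 8.85×10⁻¹² × 6.35×10⁻² / 1.67×10⁻⁵ = 6.13×10⁻⁷ F.
C = (1/C₁ + 1/C₂)⁻¹ = 1.26×10⁻⁷ F.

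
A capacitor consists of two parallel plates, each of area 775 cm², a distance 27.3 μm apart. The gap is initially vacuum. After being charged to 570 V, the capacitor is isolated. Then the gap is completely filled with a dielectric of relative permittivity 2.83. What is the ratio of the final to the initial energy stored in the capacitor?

Isolated ⇒ Q is held fixed.
C₂ = 2.83 C₁ and U = Q²/(2C), so U₂/U₁ = C₁/C₂ = 0.353.

0.353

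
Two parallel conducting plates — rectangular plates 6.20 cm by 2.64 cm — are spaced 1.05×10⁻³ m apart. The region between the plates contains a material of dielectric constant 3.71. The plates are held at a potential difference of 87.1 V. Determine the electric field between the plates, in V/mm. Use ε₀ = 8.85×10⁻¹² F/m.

E ≈ 83.0 V/mm

E = V/d = 87.1 / 1.05×10⁻³ = 8.30×10⁴ V/m.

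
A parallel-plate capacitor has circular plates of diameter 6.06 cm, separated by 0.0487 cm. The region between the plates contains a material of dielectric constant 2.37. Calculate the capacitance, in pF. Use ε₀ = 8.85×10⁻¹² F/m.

124 pF

A = π(6.06/2 cm)² = 2.88×10⁻³ m².
C = κε₀A/d = 2.37 × 8.85×10⁻¹² × 2.88×10⁻³ / 4.87×10⁻⁴ = 1.24×10⁻¹⁰ F.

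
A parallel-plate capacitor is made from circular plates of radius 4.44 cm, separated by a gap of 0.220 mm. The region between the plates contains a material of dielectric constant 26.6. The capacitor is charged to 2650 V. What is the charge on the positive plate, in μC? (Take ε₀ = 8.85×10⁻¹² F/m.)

A = π(4.44 cm)² = 6.19×10⁻³ m².
C = κε₀A/d = 26.6 × 8.85×10⁻¹² × 6.19×10⁻³ / 2.20×10⁻⁴ = 6.63×10⁻⁹ F.
Q = CV = 6.63×10⁻⁹ × 2650 = 1.76×10⁻⁵ C.

17.6 μC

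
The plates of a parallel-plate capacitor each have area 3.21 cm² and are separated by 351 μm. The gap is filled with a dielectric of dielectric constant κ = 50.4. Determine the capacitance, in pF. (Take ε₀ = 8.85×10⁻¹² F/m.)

408 pF

A = 3.21 cm² = 3.21×10⁻⁴ m².
C = κε₀A/d = 50.4 × 8.85×10⁻¹² × 3.21×10⁻⁴ / 3.51×10⁻⁴ = 4.08×10⁻¹⁰ F.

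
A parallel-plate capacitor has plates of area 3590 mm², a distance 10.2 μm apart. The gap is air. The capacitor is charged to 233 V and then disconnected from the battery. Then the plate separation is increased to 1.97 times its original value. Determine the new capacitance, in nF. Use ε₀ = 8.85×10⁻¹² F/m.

A = 3590 mm² = 3.59×10⁻³ m².
Initially C₁ = ε₀A/d = 8.85×10⁻¹² × 3.59×10⁻³ / 1.02×10⁻⁵ = 3.11×10⁻⁹ F.
C = ε₀A/d scales as 1/d, so C₂/C₁ = d₁/d₂ = 1/1.97 = 0.508.
C₂ = 0.508 × 3.11×10⁻⁹ = 1.58×10⁻⁹ F.

1.58 nF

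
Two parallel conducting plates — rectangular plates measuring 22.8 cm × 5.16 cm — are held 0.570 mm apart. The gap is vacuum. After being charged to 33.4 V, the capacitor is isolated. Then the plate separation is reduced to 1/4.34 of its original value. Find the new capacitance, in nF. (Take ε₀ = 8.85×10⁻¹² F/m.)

0.793 nF

A = 22.8 × 5.16 cm² = 1.18×10⁻² m².
Initially C₁ = ε₀A/d = 8.85×10⁻¹² × 1.18×10⁻² / 5.70×10⁻⁴ = 1.83×10⁻¹⁰ F.
C = ε₀A/d scales as 1/d, so C₂/C₁ = d₁/d₂ = 4.34.
C₂ = 4.34 × 1.83×10⁻¹⁰ = 7.93×10⁻¹⁰ F.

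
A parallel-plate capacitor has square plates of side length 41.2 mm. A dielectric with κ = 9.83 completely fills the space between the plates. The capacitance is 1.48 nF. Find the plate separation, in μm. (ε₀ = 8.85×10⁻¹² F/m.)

99.8 μm

A = (41.2 mm)² = 1.70×10⁻³ m².
d = κε₀A/C = 9.83 × 8.85×10⁻¹² × 1.70×10⁻³ / 1.48×10⁻⁹ = 9.98×10⁻⁵ m.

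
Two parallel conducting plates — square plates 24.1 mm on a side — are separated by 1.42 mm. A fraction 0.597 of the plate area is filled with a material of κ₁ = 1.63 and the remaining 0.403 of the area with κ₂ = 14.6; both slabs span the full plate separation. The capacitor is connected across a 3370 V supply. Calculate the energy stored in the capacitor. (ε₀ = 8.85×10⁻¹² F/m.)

U ≈ 141 μJ

A = (24.1 mm)² = 5.81×10⁻⁴ m².
Side-by-side slabs ⇒ two capacitors in parallel, each spanning the full gap.
C₁ = κ₁ε₀A₁/d = 1.63 × 8.85×10⁻¹² × 3.47×10⁻⁴ / 1.42×10⁻³ = 3.52×10⁻¹² F.
C₂ = κ₂ε₀A₂/d = 14.6 × 8.85×10⁻¹² × 2.34×10⁻⁴ / 1.42×10⁻³ = 2.13×10⁻¹¹ F.
C = C₁ + C₂ = 2.48×10⁻¹¹ F.
U = ½CV² = ½ × 2.48×10⁻¹¹ × (3370)² = 1.41×10⁻⁴ J.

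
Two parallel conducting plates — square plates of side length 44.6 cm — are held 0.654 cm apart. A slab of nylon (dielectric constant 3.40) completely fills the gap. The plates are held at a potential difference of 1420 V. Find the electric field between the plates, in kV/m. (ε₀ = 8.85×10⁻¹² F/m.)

E ≈ 217 kV/m

E = V/d = 1420 / 6.54×10⁻³ = 2.17×10⁵ V/m.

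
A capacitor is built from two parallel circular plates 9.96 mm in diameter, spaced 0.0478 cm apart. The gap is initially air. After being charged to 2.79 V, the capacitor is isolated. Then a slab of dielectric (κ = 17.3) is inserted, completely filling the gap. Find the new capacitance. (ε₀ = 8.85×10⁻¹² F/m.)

A = π(9.96/2 mm)² = 7.79×10⁻⁵ m².
Initially C₁ = ε₀A/d = 8.85×10⁻¹² × 7.79×10⁻⁵ / 4.78×10⁻⁴ = 1.44×10⁻¹² F.
C = κε₀A/d scales with κ, so C₂/C₁ = κ = 17.3.
C₂ = 17.3 × 1.44×10⁻¹² = 2.50×10⁻¹¹ F.

C ≈ 25.0 pF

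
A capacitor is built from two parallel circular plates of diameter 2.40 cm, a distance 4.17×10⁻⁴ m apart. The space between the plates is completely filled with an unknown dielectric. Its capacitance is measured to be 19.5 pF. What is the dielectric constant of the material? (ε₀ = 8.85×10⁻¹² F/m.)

κ ≈ 2.03

A = π(2.40/2 cm)² = 4.52×10⁻⁴ m².
κ = Cd/(ε₀A) = 1.95×10⁻¹¹ × 4.17×10⁻⁴ / (8.85×10⁻¹² × 4.52×10⁻⁴) = 2.03.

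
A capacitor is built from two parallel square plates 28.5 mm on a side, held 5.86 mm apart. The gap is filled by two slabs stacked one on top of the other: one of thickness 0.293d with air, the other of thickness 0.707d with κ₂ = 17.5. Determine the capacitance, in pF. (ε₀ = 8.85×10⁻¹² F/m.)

C ≈ 3.68 pF

A = (28.5 mm)² = 8.12×10⁻⁴ m².
Stacked slabs ⇒ two capacitors in series, each with the full plate area.
C₁ = κ₁ε₀A/d₁ = 1.00 × 8.85×10⁻¹² × 8.12×10⁻⁴ / 1.72×10⁻³ = 4.19×10⁻¹² F.
C₂ = κ₂ε₀A/d₂ = 17.5 × 8.85×10⁻¹² × 8.12×10⁻⁴ / 4.14×10⁻³ = 3.04×10⁻¹¹ F.
C = (1/C₁ + 1/C₂)⁻¹ = 3.68×10⁻¹² F.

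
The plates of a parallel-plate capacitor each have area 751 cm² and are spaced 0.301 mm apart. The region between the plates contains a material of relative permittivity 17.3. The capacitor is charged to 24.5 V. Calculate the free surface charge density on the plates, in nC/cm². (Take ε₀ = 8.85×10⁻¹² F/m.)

σ ≈ 1.25 nC/cm²

A = 751 cm² = 7.51×10⁻² m².
C = κε₀A/d = 17.3 × 8.85×10⁻¹² × 7.51×10⁻² / 3.01×10⁻⁴ = 3.82×10⁻⁸ F.
σ = Q/A = CV/A = 3.82×10⁻⁸ × 24.5 / 7.51×10⁻² = 1.25×10⁻⁵ C/m².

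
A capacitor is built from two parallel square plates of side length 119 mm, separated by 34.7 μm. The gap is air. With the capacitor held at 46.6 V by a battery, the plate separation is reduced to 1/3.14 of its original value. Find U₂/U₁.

Battery connected ⇒ V is held fixed.
C₂ = 3.14 C₁ and U = ½CV², so U₂/U₁ = C₂/C₁ = 3.14.

U₂/U₁ ≈ 3.14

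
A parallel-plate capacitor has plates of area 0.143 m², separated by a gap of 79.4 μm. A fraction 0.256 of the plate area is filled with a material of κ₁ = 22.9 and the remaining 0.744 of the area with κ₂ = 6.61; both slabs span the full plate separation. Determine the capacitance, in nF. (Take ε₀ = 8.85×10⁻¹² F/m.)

172 nF

Side-by-side slabs ⇒ two capacitors in parallel, each spanning the full gap.
C₁ = κ₁ε₀A₁/d = 22.9 × 8.85×10⁻¹² × 3.66×10⁻² / 7.94×10⁻⁵ = 9.34×10⁻⁸ F.
C₂ = κ₂ε₀A₂/d = 6.61 × 8.85×10⁻¹² × 0.106 / 7.94×10⁻⁵ = 7.84×10⁻⁸ F.
C = C₁ + C₂ = 1.72×10⁻⁷ F.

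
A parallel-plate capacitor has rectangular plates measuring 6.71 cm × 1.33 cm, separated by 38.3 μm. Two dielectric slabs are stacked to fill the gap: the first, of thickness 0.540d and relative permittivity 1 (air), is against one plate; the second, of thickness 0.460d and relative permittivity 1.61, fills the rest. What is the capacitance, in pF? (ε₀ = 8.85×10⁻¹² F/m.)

C ≈ 250 pF

A = 6.71 × 1.33 cm² = 8.92×10⁻⁴ m².
Stacked slabs ⇒ two capacitors in series, each with the full plate area.
C₁ = κ₁ε₀A/d₁ = 1.00 × 8.85×10⁻¹² × 8.92×10⁻⁴ / 2.07×10⁻⁵ = 3.82×10⁻¹⁰ F.
C₂ = κ₂ε₀A/d₂ = 1.61 × 8.85×10⁻¹² × 8.92×10⁻⁴ / 1.76×10⁻⁵ = 7.22×10⁻¹⁰ F.
C = (1/C₁ + 1/C₂)⁻¹ = 2.50×10⁻¹⁰ F.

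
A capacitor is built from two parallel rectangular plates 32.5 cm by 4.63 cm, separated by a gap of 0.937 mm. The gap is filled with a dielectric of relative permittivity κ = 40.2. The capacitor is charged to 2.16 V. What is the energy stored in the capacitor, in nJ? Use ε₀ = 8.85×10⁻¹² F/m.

13.3 nJ

A = 32.5 × 4.63 cm² = 1.50×10⁻² m².
C = κε₀A/d = 40.2 × 8.85×10⁻¹² × 1.50×10⁻² / 9.37×10⁻⁴ = 5.71×10⁻⁹ F.
U = ½CV² = ½ × 5.71×10⁻⁹ × (2.16)² = 1.33×10⁻⁸ J.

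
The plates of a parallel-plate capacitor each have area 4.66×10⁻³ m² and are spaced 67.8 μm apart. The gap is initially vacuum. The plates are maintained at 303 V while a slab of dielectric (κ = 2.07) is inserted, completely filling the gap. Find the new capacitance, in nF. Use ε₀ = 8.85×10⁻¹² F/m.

Initially C₁ = ε₀A/d = 8.85×10⁻¹² × 4.66×10⁻³ / 6.78×10⁻⁵ = 6.08×10⁻¹⁰ F.
C = κε₀A/d scales with κ, so C₂/C₁ = κ = 2.07.
C₂ = 2.07 × 6.08×10⁻¹⁰ = 1.26×10⁻⁹ F.

C ≈ 1.26 nF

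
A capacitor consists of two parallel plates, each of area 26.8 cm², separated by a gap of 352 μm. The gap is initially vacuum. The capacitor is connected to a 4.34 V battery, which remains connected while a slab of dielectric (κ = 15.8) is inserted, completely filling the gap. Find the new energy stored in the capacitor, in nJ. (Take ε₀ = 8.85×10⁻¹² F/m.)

A = 26.8 cm² = 2.68×10⁻³ m².
Initially C₁ = ε₀A/d = 8.85×10⁻¹² × 2.68×10⁻³ / 3.52×10⁻⁴ = 6.74×10⁻¹¹ F.
U₁ = 6.35×10⁻¹⁰ J.
Battery connected ⇒ V is held fixed. C₂ = 15.8 C₁ and U = ½CV², so U₂/U₁ = C₂/C₁ = 15.8.
U₂ = 15.8 × 6.35×10⁻¹⁰ = 1.00×10⁻⁸ J.

10.0 nJ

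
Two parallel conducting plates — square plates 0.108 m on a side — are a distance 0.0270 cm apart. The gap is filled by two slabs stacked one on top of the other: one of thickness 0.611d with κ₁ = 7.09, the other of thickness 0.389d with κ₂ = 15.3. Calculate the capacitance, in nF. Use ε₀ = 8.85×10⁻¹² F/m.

A = (0.108 m)² = 1.17×10⁻² m².
Stacked slabs ⇒ two capacitors in series, each with the full plate area.
C₁ = κ₁ε₀A/d₁ = 7.09 × 8.85×10⁻¹² × 1.17×10⁻² / 1.65×10⁻⁴ = 4.44×10⁻⁹ F.
C₂ = κ₂ε₀A/d₂ = 15.3 × 8.85×10⁻¹² × 1.17×10⁻² / 1.05×10⁻⁴ = 1.50×10⁻⁸ F.
C = (1/C₁ + 1/C₂)⁻¹ = 3.43×10⁻⁹ F.

3.43 nF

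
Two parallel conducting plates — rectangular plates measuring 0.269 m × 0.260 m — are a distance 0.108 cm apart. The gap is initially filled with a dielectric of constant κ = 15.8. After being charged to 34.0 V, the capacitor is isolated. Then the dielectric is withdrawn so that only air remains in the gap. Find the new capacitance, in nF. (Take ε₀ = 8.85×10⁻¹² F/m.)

0.573 nF

A = 0.269 × 0.260 m² = 6.99×10⁻² m².
Initially C₁ = κε₀A/d = 15.8 × 8.85×10⁻¹² × 6.99×10⁻² / 1.08×10⁻³ = 9.06×10⁻⁹ F.
C = κε₀A/d scales with κ, so C₂/C₁ = 1/κ = 1/15.8 = 0.0633.
C₂ = 0.0633 × 9.06×10⁻⁹ = 5.73×10⁻¹⁰ F.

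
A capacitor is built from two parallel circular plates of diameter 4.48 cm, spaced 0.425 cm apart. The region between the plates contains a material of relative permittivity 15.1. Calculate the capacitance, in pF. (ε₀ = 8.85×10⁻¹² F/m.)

C ≈ 49.6 pF

A = π(4.48/2 cm)² = 1.58×10⁻³ m².
C = κε₀A/d = 15.1 × 8.85×10⁻¹² × 1.58×10⁻³ / 4.25×10⁻³ = 4.96×10⁻¹¹ F.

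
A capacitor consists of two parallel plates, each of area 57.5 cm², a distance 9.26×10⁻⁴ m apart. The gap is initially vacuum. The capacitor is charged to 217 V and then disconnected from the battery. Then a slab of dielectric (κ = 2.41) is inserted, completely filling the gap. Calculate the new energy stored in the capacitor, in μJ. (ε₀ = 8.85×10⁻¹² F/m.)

U ≈ 0.537 μJ

A = 57.5 cm² = 5.75×10⁻³ m².
Initially C₁ = ε₀A/d = 8.85×10⁻¹² × 5.75×10⁻³ / 9.26×10⁻⁴ = 5.50×10⁻¹¹ F.
U₁ = 1.29×10⁻⁶ J.
Isolated ⇒ Q is held fixed. C₂ = 2.41 C₁ and U = Q²/(2C), so U₂/U₁ = C₁/C₂ = 0.415.
U₂ = 0.415 × 1.29×10⁻⁶ = 5.37×10⁻⁷ J.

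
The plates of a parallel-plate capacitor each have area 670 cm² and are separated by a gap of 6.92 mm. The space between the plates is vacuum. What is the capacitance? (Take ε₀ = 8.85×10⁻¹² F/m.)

C ≈ 85.7 pF

A = 670 cm² = 6.70×10⁻² m².
C = ε₀A/d = 8.85×10⁻¹² × 6.70×10⁻² / 6.92×10⁻³ = 8.57×10⁻¹¹ F.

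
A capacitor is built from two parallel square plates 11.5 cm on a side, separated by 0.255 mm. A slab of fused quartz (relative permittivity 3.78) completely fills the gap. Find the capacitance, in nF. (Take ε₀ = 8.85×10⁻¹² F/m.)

A = (11.5 cm)² = 1.32×10⁻² m².
C = κε₀A/d = 3.78 × 8.85×10⁻¹² × 1.32×10⁻² / 2.55×10⁻⁴ = 1.73×10⁻⁹ F.

C ≈ 1.73 nF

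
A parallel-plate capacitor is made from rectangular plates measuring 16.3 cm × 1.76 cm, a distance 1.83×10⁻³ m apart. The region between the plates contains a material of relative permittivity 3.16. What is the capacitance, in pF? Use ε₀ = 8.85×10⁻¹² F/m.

C ≈ 43.8 pF

A = 16.3 × 1.76 cm² = 2.87×10⁻³ m².
C = κε₀A/d = 3.16 × 8.85×10⁻¹² × 2.87×10⁻³ / 1.83×10⁻³ = 4.38×10⁻¹¹ F.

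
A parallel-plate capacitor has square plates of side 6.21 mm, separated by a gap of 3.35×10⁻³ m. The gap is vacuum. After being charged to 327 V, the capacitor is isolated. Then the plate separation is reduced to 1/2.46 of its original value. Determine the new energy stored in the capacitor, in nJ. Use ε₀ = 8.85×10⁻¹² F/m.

A = (6.21 mm)² = 3.86×10⁻⁵ m².
Initially C₁ = ε₀A/d = 8.85×10⁻¹² × 3.86×10⁻⁵ / 3.35×10⁻³ = 1.02×10⁻¹³ F.
U₁ = 5.45×10⁻⁹ J.
Isolated ⇒ Q is held fixed. C₂ = 2.46 C₁ and U = Q²/(2C), so U₂/U₁ = C₁/C₂ = 0.407.
U₂ = 0.407 × 5.45×10⁻⁹ = 2.21×10⁻⁹ J.

U ≈ 2.21 nJ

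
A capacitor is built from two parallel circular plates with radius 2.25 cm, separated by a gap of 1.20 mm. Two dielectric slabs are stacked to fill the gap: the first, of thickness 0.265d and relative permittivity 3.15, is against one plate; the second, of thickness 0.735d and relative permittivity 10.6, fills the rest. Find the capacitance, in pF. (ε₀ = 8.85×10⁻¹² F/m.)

76.4 pF

A = π(2.25 cm)² = 1.59×10⁻³ m².
Stacked slabs ⇒ two capacitors in series, each with the full plate area.
C₁ = κ₁ε₀A/d₁ = 3.15 × 8.85×10⁻¹² × 1.59×10⁻³ / 3.18×10⁻⁴ = 1.39×10⁻¹⁰ F.
C₂ = κ₂ε₀A/d₂ = 10.6 × 8.85×10⁻¹² × 1.59×10⁻³ / 8.82×10⁻⁴ = 1.69×10⁻¹⁰ F.
C = (1/C₁ + 1/C₂)⁻¹ = 7.64×10⁻¹¹ F.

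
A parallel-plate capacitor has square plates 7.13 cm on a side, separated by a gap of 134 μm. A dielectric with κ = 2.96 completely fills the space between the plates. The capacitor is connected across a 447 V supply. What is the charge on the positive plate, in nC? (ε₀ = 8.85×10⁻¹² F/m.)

A = (7.13 cm)² = 5.08×10⁻³ m².
C = κε₀A/d = 2.96 × 8.85×10⁻¹² × 5.08×10⁻³ / 1.34×10⁻⁴ = 9.94×10⁻¹⁰ F.
Q = CV = 9.94×10⁻¹⁰ × 447 = 4.44×10⁻⁷ C.

444 nC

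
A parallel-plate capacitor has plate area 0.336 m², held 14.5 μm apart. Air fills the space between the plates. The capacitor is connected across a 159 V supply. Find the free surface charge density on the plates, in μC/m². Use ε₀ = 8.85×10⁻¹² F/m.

C = ε₀A/d = 8.85×10⁻¹² × 0.336 / 1.45×10⁻⁵ = 2.05×10⁻⁷ F.
σ = Q/A = CV/A = 2.05×10⁻⁷ × 159 / 0.336 = 9.70×10⁻⁵ C/m².

σ ≈ 97.0 μC/m²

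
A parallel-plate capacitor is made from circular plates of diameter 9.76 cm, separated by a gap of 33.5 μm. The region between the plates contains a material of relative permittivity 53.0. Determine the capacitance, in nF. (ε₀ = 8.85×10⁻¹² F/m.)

A = π(9.76/2 cm)² = 7.48×10⁻³ m².
C = κε₀A/d = 53.0 × 8.85×10⁻¹² × 7.48×10⁻³ / 3.35×10⁻⁵ = 1.05×10⁻⁷ F.

105 nF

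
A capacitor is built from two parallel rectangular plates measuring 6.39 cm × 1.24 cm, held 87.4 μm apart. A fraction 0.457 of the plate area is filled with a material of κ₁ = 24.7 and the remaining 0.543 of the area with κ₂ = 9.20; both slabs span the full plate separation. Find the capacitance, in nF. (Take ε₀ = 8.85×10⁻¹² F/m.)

C ≈ 1.31 nF

A = 6.39 × 1.24 cm² = 7.92×10⁻⁴ m².
Side-by-side slabs ⇒ two capacitors in parallel, each spanning the full gap.
C₁ = κ₁ε₀A₁/d = 24.7 × 8.85×10⁻¹² × 3.62×10⁻⁴ / 8.74×10⁻⁵ = 9.06×10⁻¹⁰ F.
C₂ = κ₂ε₀A₂/d = 9.20 × 8.85×10⁻¹² × 4.30×10⁻⁴ / 8.74×10⁻⁵ = 4.01×10⁻¹⁰ F.
C = C₁ + C₂ = 1.31×10⁻⁹ F.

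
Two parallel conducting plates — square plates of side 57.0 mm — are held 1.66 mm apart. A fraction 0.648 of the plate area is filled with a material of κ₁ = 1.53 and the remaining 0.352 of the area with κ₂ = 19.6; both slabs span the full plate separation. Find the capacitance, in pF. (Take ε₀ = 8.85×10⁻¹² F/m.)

137 pF

A = (57.0 mm)² = 3.25×10⁻³ m².
Side-by-side slabs ⇒ two capacitors in parallel, each spanning the full gap.
C₁ = κ₁ε₀A₁/d = 1.53 × 8.85×10⁻¹² × 2.11×10⁻³ / 1.66×10⁻³ = 1.72×10⁻¹¹ F.
C₂ = κ₂ε₀A₂/d = 19.6 × 8.85×10⁻¹² × 1.14×10⁻³ / 1.66×10⁻³ = 1.20×10⁻¹⁰ F.
C = C₁ + C₂ = 1.37×10⁻¹⁰ F.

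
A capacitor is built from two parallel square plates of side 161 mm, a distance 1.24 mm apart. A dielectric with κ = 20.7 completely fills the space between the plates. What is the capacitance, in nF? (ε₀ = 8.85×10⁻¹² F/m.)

3.83 nF

A = (161 mm)² = 2.59×10⁻² m².
C = κε₀A/d = 20.7 × 8.85×10⁻¹² × 2.59×10⁻² / 1.24×10⁻³ = 3.83×10⁻⁹ F.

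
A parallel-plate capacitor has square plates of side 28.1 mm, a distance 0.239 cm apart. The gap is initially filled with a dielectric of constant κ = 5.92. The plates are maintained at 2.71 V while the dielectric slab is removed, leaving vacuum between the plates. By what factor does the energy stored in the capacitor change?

Battery connected ⇒ V is held fixed.
C₂ = 0.169 C₁ and U = ½CV², so U₂/U₁ = C₂/C₁ = 0.169.

U₂/U₁ ≈ 0.169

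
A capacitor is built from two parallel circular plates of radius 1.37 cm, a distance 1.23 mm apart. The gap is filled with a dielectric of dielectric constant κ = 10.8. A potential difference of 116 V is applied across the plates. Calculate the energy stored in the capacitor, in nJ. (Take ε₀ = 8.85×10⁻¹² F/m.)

A = π(1.37 cm)² = 5.90×10⁻⁴ m².
C = κε₀A/d = 10.8 × 8.85×10⁻¹² × 5.90×10⁻⁴ / 1.23×10⁻³ = 4.58×10⁻¹¹ F.
U = ½CV² = ½ × 4.58×10⁻¹¹ × (116)² = 3.08×10⁻⁷ J.

U ≈ 308 nJ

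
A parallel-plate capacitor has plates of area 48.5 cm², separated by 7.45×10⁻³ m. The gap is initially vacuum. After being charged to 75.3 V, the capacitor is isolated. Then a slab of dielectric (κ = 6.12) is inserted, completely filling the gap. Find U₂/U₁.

0.163

Isolated ⇒ Q is held fixed.
C₂ = 6.12 C₁ and U = Q²/(2C), so U₂/U₁ = C₁/C₂ = 0.163.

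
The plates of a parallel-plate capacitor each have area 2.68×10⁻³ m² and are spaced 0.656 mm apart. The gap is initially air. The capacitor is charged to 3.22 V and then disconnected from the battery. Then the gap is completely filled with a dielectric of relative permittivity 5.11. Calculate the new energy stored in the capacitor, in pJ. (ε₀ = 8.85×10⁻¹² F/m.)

Initially C₁ = ε₀A/d = 8.85×10⁻¹² × 2.68×10⁻³ / 6.56×10⁻⁴ = 3.62×10⁻¹¹ F.
U₁ = 1.87×10⁻¹⁰ J.
Isolated ⇒ Q is held fixed. C₂ = 5.11 C₁ and U = Q²/(2C), so U₂/U₁ = C₁/C₂ = 0.196.
U₂ = 0.196 × 1.87×10⁻¹⁰ = 3.67×10⁻¹¹ J.

36.7 pJ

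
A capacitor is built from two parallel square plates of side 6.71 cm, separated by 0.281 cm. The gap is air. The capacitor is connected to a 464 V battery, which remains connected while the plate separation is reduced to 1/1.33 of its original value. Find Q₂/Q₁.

Q₂/Q₁ ≈ 1.33

Battery connected ⇒ V is held fixed.
C₂ = 1.33 C₁ and Q = CV, so Q₂/Q₁ = C₂/C₁ = 1.33.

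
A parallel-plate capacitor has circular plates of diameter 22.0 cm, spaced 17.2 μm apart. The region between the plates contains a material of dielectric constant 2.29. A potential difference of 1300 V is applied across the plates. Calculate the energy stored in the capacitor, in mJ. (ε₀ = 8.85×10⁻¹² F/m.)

U ≈ 37.8 mJ

A = π(22.0/2 cm)² = 3.80×10⁻² m².
C = κε₀A/d = 2.29 × 8.85×10⁻¹² × 3.80×10⁻² / 1.72×10⁻⁵ = 4.48×10⁻⁸ F.
U = ½CV² = ½ × 4.48×10⁻⁸ × (1300)² = 3.78×10⁻² J.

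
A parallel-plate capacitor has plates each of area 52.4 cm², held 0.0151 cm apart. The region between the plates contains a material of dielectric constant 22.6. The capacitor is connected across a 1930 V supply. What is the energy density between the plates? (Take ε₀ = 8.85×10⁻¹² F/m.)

u ≈ 1.63×10⁷ mJ/m³

E = V/d = 1930 / 1.51×10⁻⁴ = 1.28×10⁷ V/m.
u = ½κε₀E² = ½ × 22.6 × 8.85×10⁻¹² × (1.28×10⁷)² = 1.63×10⁴ J/m³.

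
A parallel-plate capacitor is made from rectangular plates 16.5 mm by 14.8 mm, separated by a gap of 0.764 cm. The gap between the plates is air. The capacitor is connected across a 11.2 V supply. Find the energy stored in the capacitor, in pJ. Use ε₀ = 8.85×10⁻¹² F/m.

17.7 pJ

A = 16.5 × 14.8 mm² = 2.44×10⁻⁴ m².
C = ε₀A/d = 8.85×10⁻¹² × 2.44×10⁻⁴ / 7.64×10⁻³ = 2.83×10⁻¹³ F.
U = ½CV² = ½ × 2.83×10⁻¹³ × (11.2)² = 1.77×10⁻¹¹ J.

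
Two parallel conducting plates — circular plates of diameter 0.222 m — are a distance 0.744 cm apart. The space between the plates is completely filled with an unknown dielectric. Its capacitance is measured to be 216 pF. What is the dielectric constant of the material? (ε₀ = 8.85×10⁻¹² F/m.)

A = π(0.222/2 m)² = 3.87×10⁻² m².
κ = Cd/(ε₀A) = 2.16×10⁻¹⁰ × 7.44×10⁻³ / (8.85×10⁻¹² × 3.87×10⁻²) = 4.69.

κ ≈ 4.69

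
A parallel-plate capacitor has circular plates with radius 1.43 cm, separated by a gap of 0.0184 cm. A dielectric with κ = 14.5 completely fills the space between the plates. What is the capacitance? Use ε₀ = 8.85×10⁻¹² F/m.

A = π(1.43 cm)² = 6.42×10⁻⁴ m².
C = κε₀A/d = 14.5 × 8.85×10⁻¹² × 6.42×10⁻⁴ / 1.84×10⁻⁴ = 4.48×10⁻¹⁰ F.

C ≈ 448 pF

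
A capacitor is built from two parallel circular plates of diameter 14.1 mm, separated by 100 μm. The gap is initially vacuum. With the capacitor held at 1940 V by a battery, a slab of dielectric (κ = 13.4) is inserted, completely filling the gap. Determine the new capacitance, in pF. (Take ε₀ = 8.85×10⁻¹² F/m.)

185 pF

A = π(14.1/2 mm)² = 1.56×10⁻⁴ m².
Initially C₁ = ε₀A/d = 8.85×10⁻¹² × 1.56×10⁻⁴ / 1.00×10⁻⁴ = 1.38×10⁻¹¹ F.
C = κε₀A/d scales with κ, so C₂/C₁ = κ = 13.4.
C₂ = 13.4 × 1.38×10⁻¹¹ = 1.85×10⁻¹⁰ F.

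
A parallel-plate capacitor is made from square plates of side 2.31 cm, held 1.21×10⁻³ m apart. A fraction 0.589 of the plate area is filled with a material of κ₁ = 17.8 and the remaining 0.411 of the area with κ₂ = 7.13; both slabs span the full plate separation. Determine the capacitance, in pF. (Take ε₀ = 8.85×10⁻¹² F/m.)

C ≈ 52.4 pF

A = (2.31 cm)² = 5.34×10⁻⁴ m².
Side-by-side slabs ⇒ two capacitors in parallel, each spanning the full gap.
C₁ = κ₁ε₀A₁/d = 17.8 × 8.85×10⁻¹² × 3.14×10⁻⁴ / 1.21×10⁻³ = 4.09×10⁻¹¹ F.
C₂ = κ₂ε₀A₂/d = 7.13 × 8.85×10⁻¹² × 2.19×10⁻⁴ / 1.21×10⁻³ = 1.14×10⁻¹¹ F.
C = C₁ + C₂ = 5.24×10⁻¹¹ F.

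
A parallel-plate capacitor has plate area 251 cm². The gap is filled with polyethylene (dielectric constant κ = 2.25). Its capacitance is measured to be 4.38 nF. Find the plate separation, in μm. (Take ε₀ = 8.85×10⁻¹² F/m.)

d ≈ 114 μm

A = 251 cm² = 2.51×10⁻² m².
d = κε₀A/C = 2.25 × 8.85×10⁻¹² × 2.51×10⁻² / 4.38×10⁻⁹ = 1.14×10⁻⁴ m.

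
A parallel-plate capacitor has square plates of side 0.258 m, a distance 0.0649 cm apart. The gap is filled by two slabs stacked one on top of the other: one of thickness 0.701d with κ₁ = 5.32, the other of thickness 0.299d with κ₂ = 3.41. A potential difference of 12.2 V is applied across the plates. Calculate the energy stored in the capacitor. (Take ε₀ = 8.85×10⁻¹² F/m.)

A = (0.258 m)² = 6.66×10⁻² m².
Stacked slabs ⇒ two capacitors in series, each with the full plate area.
C₁ = κ₁ε₀A/d₁ = 5.32 × 8.85×10⁻¹² × 6.66×10⁻² / 4.55×10⁻⁴ = 6.89×10⁻⁹ F.
C₂ = κ₂ε₀A/d₂ = 3.41 × 8.85×10⁻¹² × 6.66×10⁻² / 1.94×10⁻⁴ = 1.04×10⁻⁸ F.
C = (1/C₁ + 1/C₂)⁻¹ = 4.14×10⁻⁹ F.
U = ½CV² = ½ × 4.14×10⁻⁹ × (12.2)² = 3.08×10⁻⁷ J.

U ≈ 308 nJ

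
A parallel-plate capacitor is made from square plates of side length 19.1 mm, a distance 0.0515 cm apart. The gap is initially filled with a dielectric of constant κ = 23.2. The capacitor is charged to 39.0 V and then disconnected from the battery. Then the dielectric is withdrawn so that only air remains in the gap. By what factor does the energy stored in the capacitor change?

Isolated ⇒ Q is held fixed.
C₂ = 0.0431 C₁ and U = Q²/(2C), so U₂/U₁ = C₁/C₂ = 23.2.

23.2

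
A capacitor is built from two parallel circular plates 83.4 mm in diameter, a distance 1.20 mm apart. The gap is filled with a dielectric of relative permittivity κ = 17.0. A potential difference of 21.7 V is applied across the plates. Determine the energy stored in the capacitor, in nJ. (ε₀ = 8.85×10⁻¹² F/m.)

161 nJ

A = π(83.4/2 mm)² = 5.46×10⁻³ m².
C = κε₀A/d = 17.0 × 8.85×10⁻¹² × 5.46×10⁻³ / 1.20×10⁻³ = 6.85×10⁻¹⁰ F.
U = ½CV² = ½ × 6.85×10⁻¹⁰ × (21.7)² = 1.61×10⁻⁷ J.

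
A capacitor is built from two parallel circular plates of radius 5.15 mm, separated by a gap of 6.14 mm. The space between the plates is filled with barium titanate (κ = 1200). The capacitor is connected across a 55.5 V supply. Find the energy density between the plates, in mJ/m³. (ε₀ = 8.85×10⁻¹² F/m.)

E = V/d = 55.5 / 6.14×10⁻³ = 9.04×10³ V/m.
u = ½κε₀E² = ½ × 1200 × 8.85×10⁻¹² × (9.04×10³)² = 0.434 J/m³.

434 mJ/m³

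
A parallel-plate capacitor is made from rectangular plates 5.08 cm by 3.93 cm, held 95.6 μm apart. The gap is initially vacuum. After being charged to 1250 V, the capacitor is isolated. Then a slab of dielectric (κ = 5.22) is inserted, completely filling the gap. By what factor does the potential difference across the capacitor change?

0.192

Isolated ⇒ Q is held fixed.
C₂ = 5.22 C₁ and V = Q/C, so V₂/V₁ = C₁/C₂ = 0.192.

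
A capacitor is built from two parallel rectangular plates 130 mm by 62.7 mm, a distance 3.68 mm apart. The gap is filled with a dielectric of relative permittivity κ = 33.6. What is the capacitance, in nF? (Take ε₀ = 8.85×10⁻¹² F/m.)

0.659 nF

A = 130 × 62.7 mm² = 8.15×10⁻³ m².
C = κε₀A/d = 33.6 × 8.85×10⁻¹² × 8.15×10⁻³ / 3.68×10⁻³ = 6.59×10⁻¹⁰ F.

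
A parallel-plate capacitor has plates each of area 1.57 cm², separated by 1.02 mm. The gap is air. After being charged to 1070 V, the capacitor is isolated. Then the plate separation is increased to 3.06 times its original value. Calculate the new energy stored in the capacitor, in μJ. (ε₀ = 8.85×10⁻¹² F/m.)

A = 1.57 cm² = 1.57×10⁻⁴ m².
Initially C₁ = ε₀A/d = 8.85×10⁻¹² × 1.57×10⁻⁴ / 1.02×10⁻³ = 1.36×10⁻¹² F.
U₁ = 7.80×10⁻⁷ J.
Isolated ⇒ Q is held fixed. C₂ = 0.327 C₁ and U = Q²/(2C), so U₂/U₁ = C₁/C₂ = 3.06.
U₂ = 3.06 × 7.80×10⁻⁷ = 2.39×10⁻⁶ J.

2.39 μJ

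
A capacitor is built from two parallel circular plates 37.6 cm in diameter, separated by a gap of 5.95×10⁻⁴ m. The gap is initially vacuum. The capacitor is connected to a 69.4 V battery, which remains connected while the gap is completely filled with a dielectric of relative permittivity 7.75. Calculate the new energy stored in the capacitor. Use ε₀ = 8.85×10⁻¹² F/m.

30.8 μJ

A = π(37.6/2 cm)² = 0.111 m².
Initially C₁ = ε₀A/d = 8.85×10⁻¹² × 0.111 / 5.95×10⁻⁴ = 1.65×10⁻⁹ F.
U₁ = 3.98×10⁻⁶ J.
Battery connected ⇒ V is held fixed. C₂ = 7.75 C₁ and U = ½CV², so U₂/U₁ = C₂/C₁ = 7.75.
U₂ = 7.75 × 3.98×10⁻⁶ = 3.08×10⁻⁵ J.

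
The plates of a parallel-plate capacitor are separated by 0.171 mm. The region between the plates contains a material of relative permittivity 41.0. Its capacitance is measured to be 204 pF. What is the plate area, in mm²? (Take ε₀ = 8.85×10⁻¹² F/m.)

A ≈ 96.1 mm²

A = Cd/(κε₀) = 2.04×10⁻¹⁰ × 1.71×10⁻⁴ / (41.0 × 8.85×10⁻¹²) = 9.61×10⁻⁵ m².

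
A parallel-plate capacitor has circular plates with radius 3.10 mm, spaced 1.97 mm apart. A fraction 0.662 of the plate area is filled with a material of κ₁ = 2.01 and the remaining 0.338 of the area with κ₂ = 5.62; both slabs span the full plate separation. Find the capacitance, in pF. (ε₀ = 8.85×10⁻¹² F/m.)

C ≈ 0.438 pF

A = π(3.10 mm)² = 3.02×10⁻⁵ m².
Side-by-side slabs ⇒ two capacitors in parallel, each spanning the full gap.
C₁ = κ₁ε₀A₁/d = 2.01 × 8.85×10⁻¹² × 2.00×10⁻⁵ / 1.97×10⁻³ = 1.80×10⁻¹³ F.
C₂ = κ₂ε₀A₂/d = 5.62 × 8.85×10⁻¹² × 1.02×10⁻⁵ / 1.97×10⁻³ = 2.58×10⁻¹³ F.
C = C₁ + C₂ = 4.38×10⁻¹³ F.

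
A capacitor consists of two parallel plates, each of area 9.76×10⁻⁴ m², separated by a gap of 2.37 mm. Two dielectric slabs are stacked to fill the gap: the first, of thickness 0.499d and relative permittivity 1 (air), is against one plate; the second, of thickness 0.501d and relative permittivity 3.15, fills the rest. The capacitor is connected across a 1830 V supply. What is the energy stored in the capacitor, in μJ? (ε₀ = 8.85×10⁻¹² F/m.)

Stacked slabs ⇒ two capacitors in series, each with the full plate area.
C₁ = κ₁ε₀A/d₁ = 1.00 × 8.85×10⁻¹² × 9.76×10⁻⁴ / 1.18×10⁻³ = 7.30×10⁻¹² F.
C₂ = κ₂ε₀A/d₂ = 3.15 × 8.85×10⁻¹² × 9.76×10⁻⁴ / 1.19×10⁻³ = 2.29×10⁻¹¹ F.
C = (1/C₁ + 1/C₂)⁻¹ = 5.54×10⁻¹² F.
U = ½CV² = ½ × 5.54×10⁻¹² × (1830)² = 9.27×10⁻⁶ J.

9.27 μJ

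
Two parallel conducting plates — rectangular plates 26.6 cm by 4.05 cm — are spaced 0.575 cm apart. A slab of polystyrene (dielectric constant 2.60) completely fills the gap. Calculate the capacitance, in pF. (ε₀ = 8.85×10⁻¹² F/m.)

A = 26.6 × 4.05 cm² = 1.08×10⁻² m².
C = κε₀A/d = 2.60 × 8.85×10⁻¹² × 1.08×10⁻² / 5.75×10⁻³ = 4.31×10⁻¹¹ F.

43.1 pF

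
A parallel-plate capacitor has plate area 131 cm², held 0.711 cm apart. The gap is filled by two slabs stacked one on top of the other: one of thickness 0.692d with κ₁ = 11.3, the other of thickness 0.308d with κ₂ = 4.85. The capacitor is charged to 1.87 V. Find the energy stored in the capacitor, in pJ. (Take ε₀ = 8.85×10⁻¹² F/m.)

229 pJ

A = 131 cm² = 1.31×10⁻² m².
Stacked slabs ⇒ two capacitors in series, each with the full plate area.
C₁ = κ₁ε₀A/d₁ = 11.3 × 8.85×10⁻¹² × 1.31×10⁻² / 4.92×10⁻³ = 2.66×10⁻¹⁰ F.
C₂ = κ₂ε₀A/d₂ = 4.85 × 8.85×10⁻¹² × 1.31×10⁻² / 2.19×10⁻³ = 2.57×10⁻¹⁰ F.
C = (1/C₁ + 1/C₂)⁻¹ = 1.31×10⁻¹⁰ F.
U = ½CV² = ½ × 1.31×10⁻¹⁰ × (1.87)² = 2.29×10⁻¹⁰ J.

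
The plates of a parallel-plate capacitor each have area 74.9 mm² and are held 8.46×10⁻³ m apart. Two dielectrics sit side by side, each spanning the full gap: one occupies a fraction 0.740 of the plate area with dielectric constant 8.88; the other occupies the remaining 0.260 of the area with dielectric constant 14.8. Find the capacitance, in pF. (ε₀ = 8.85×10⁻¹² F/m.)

0.816 pF

A = 74.9 mm² = 7.49×10⁻⁵ m².
Side-by-side slabs ⇒ two capacitors in parallel, each spanning the full gap.
C₁ = κ₁ε₀A₁/d = 8.88 × 8.85×10⁻¹² × 5.54×10⁻⁵ / 8.46×10⁻³ = 5.15×10⁻¹³ F.
C₂ = κ₂ε₀A₂/d = 14.8 × 8.85×10⁻¹² × 1.95×10⁻⁵ / 8.46×10⁻³ = 3.02×10⁻¹³ F.
C = C₁ + C₂ = 8.16×10⁻¹³ F.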